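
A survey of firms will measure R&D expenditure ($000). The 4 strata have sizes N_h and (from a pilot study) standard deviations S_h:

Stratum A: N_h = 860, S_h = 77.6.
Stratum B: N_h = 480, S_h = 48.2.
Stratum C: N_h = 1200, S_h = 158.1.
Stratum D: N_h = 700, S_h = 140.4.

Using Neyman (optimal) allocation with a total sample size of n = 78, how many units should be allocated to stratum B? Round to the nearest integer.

5

Neyman allocation: n_h = n · N_h S_h / Σ N_i S_i, with n = 78.
  stratum A: N_h·S_h = 860·77.6 = 66736.00
  stratum B: N_h·S_h = 480·48.2 = 23136.00
  stratum C: N_h·S_h = 1200·158.1 = 189720.00
  stratum D: N_h·S_h = 700·140.4 = 98280.00
Σ N_h S_h = 377872.00
n for stratum B = 78·23136.00/377872.00 = 4.776 → 5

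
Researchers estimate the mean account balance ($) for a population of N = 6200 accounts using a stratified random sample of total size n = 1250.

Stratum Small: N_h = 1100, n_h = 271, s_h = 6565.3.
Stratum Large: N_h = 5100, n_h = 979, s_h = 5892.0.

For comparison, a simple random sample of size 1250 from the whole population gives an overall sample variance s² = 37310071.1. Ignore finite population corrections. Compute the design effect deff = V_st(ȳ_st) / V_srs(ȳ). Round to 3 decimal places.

deff ≈ 0.972

V̂(ȳ_st) = Σ W_h² s_h²/n_h, with W_h = N_h/N and N = 6200:
  stratum Small: (1100/6200)²·6565.3²/271 = 5006.59
  stratum Large: (5100/6200)²·5892.0²/979 = 23993.8
V_st = 29000.4
V_srs = s²/n = 37310071.1/1250 = 29848.1
deff = V_st / V_srs = 29000.4/29848.1 = 0.9716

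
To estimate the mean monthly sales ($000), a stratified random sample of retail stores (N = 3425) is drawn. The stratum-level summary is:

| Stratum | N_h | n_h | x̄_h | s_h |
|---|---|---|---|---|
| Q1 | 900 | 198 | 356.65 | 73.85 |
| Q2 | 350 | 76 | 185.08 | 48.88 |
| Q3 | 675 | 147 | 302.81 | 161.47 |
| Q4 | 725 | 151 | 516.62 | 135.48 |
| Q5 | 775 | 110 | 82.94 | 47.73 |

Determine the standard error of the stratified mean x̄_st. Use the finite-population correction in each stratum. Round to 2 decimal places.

V̂(x̄_st) = Σ W_h² (1 − n_h/N_h) s_h²/n_h, with W_h = N_h/N and N = 3425:
  stratum Q1: (900/3425)²·(1 − 198/900)·73.85²/198 = 1.48352
  stratum Q2: (350/3425)²·(1 − 76/350)·48.88²/76 = 0.257008
  stratum Q3: (675/3425)²·(1 − 147/675)·161.47²/147 = 5.38869
  stratum Q4: (725/3425)²·(1 − 151/725)·135.48²/151 = 4.31223
  stratum Q5: (775/3425)²·(1 − 110/775)·47.73²/110 = 0.909897
V̂(x̄_st) = 12.3513
SE(x̄_st) = √12.3513 = 3.51445

SE(x̄_st) ≈ 3.51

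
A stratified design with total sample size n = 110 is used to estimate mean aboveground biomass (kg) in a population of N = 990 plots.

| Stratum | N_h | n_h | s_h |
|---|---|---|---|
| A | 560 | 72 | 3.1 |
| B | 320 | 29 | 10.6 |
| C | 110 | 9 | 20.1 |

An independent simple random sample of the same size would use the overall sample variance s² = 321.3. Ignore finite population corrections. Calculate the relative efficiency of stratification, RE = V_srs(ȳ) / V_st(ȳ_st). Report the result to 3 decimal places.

V̂(ȳ_st) = Σ W_h² s_h²/n_h, with W_h = N_h/N and N = 990:
  stratum A: (560/990)²·3.1²/72 = 0.0427068
  stratum B: (320/990)²·10.6²/29 = 0.404803
  stratum C: (110/990)²·20.1²/9 = 0.554198
V_st = 1.00171
V_srs = s²/n = 321.3/110 = 2.92091
Relative efficiency = V_srs / V_st = 2.92091/1.00171 = 2.9159

RE ≈ 2.916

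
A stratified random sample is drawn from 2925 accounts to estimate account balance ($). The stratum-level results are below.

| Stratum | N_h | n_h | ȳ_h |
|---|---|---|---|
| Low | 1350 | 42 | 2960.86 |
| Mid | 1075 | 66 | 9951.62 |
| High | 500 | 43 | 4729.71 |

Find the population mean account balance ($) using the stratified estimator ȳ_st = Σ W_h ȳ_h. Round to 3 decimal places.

N = Σ N_h = 2925. Stratum weights W_h = N_h/N.
ȳ_st = (1350·2960.86 + 1075·9951.62 + 500·4729.71) / 2925 = 5832.48120

ȳ_st ≈ 5832.481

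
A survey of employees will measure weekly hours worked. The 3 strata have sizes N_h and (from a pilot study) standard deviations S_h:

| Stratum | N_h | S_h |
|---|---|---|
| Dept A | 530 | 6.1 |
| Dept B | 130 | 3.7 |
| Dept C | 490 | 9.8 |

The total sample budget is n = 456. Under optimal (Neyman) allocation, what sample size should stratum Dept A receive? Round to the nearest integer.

Neyman allocation: n_h = n · N_h S_h / Σ N_i S_i, with n = 456.
  stratum Dept A: N_h·S_h = 530·6.1 = 3233.00
  stratum Dept B: N_h·S_h = 130·3.7 = 481.00
  stratum Dept C: N_h·S_h = 490·9.8 = 4802.00
Σ N_h S_h = 8516.00
n for stratum Dept A = 456·3233.00/8516.00 = 173.115 → 173

173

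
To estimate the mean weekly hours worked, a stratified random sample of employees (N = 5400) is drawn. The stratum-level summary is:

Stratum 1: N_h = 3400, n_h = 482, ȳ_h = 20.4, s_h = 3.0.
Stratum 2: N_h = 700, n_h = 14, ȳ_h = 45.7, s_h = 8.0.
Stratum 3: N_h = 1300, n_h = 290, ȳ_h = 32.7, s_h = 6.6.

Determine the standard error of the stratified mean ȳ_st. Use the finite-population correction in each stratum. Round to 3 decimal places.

SE(ȳ_st) ≈ 0.297

V̂(ȳ_st) = Σ W_h² (1 − n_h/N_h) s_h²/n_h, with W_h = N_h/N and N = 5400:
  stratum 1: (3400/5400)²·(1 − 482/3400)·3.0²/482 = 0.0063529
  stratum 2: (700/5400)²·(1 − 14/700)·8.0²/14 = 0.0752812
  stratum 3: (1300/5400)²·(1 − 290/1300)·6.6²/290 = 0.00676343
V̂(ȳ_st) = 0.0883975
SE(ȳ_st) = √0.0883975 = 0.297317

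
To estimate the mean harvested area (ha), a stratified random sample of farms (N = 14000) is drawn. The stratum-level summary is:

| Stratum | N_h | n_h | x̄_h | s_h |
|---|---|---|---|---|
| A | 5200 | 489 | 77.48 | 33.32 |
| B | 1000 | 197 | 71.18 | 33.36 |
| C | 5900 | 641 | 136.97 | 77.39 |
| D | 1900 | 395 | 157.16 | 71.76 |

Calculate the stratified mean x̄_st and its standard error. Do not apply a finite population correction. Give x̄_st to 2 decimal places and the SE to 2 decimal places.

x̄_st = Σ W_h x̄_h = (5200·77.48 + 1000·71.18 + 5900·136.97 + 1900·157.16)/14000 = 112.91450
V̂(x̄_st) = Σ W_h² s_h²/n_h, with W_h = N_h/N and N = 14000:
  stratum A: (5200/14000)²·33.32²/489 = 0.313222
  stratum B: (1000/14000)²·33.36²/197 = 0.0288224
  stratum C: (5900/14000)²·77.39²/641 = 1.65943
  stratum D: (1900/14000)²·71.76²/395 = 0.240115
V̂(x̄_st) = 2.24159
SE(x̄_st) = √2.24159 = 1.49719

x̄_st ≈ 112.91, SE ≈ 1.50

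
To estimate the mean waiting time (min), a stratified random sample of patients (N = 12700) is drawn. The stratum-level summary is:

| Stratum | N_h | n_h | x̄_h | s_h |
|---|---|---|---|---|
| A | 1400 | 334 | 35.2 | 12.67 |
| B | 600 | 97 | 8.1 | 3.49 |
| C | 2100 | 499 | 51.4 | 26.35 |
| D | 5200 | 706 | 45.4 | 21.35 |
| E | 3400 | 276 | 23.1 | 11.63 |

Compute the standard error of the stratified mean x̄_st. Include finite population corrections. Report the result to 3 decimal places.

SE(x̄_st) ≈ 0.399

V̂(x̄_st) = Σ W_h² (1 − n_h/N_h) s_h²/n_h, with W_h = N_h/N and N = 12700:
  stratum A: (1400/12700)²·(1 − 334/1400)·12.67²/334 = 0.00444718
  stratum B: (600/12700)²·(1 − 97/600)·3.49²/97 = 0.000234958
  stratum C: (2100/12700)²·(1 − 499/2100)·26.35²/499 = 0.0290044
  stratum D: (5200/12700)²·(1 − 706/5200)·21.35²/706 = 0.0935449
  stratum E: (3400/12700)²·(1 − 276/3400)·11.63²/276 = 0.0322725
V̂(x̄_st) = 0.159504
SE(x̄_st) = √0.159504 = 0.399379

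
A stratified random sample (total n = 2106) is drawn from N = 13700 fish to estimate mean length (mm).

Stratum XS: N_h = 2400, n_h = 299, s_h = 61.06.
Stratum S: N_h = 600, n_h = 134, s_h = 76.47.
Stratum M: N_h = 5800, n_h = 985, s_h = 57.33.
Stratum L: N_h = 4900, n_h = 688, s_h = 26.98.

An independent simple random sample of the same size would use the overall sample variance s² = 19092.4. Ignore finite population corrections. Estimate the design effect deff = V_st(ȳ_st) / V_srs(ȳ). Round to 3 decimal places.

deff ≈ 0.132

V̂(ȳ_st) = Σ W_h² s_h²/n_h, with W_h = N_h/N and N = 13700:
  stratum XS: (2400/13700)²·61.06²/299 = 0.382669
  stratum S: (600/13700)²·76.47²/134 = 0.0837026
  stratum M: (5800/13700)²·57.33²/985 = 0.598057
  stratum L: (4900/13700)²·26.98²/688 = 0.135346
V_st = 1.19978
V_srs = s²/n = 19092.4/2106 = 9.06572
deff = V_st / V_srs = 1.19978/9.06572 = 0.1323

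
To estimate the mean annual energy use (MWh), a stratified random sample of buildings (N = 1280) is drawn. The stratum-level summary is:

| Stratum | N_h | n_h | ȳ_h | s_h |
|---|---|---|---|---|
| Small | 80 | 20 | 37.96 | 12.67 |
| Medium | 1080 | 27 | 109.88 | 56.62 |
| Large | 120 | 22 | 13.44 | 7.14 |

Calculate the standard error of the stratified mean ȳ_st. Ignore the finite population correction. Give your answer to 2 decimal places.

SE(ȳ_st) ≈ 9.20

V̂(ȳ_st) = Σ W_h² s_h²/n_h, with W_h = N_h/N and N = 1280:
  stratum Small: (80/1280)²·12.67²/20 = 0.0313533
  stratum Medium: (1080/1280)²·56.62²/27 = 84.5286
  stratum Large: (120/1280)²·7.14²/22 = 0.0203665
V̂(ȳ_st) = 84.5803
SE(ȳ_st) = √84.5803 = 9.19675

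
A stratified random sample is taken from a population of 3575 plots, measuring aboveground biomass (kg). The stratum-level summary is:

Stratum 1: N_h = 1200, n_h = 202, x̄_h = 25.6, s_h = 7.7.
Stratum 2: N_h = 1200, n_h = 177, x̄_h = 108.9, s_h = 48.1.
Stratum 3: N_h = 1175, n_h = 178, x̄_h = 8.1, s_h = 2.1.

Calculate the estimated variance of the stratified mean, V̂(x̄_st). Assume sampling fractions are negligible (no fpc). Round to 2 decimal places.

V̂(x̄_st) ≈ 1.51

V̂(x̄_st) = Σ W_h² s_h²/n_h, with W_h = N_h/N and N = 3575:
  stratum 1: (1200/3575)²·7.7²/202 = 0.0330705
  stratum 2: (1200/3575)²·48.1²/177 = 1.47274
  stratum 3: (1175/3575)²·2.1²/178 = 0.00267635
V̂(x̄_st) = 1.50849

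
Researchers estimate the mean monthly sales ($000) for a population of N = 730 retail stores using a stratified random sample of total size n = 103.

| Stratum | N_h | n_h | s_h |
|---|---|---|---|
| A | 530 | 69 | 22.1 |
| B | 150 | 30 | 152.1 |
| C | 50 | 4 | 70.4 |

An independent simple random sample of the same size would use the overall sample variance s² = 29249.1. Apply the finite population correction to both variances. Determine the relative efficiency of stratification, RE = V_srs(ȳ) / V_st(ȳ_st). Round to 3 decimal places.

RE ≈ 7.041

V̂(ȳ_st) = Σ W_h² (1 − n_h/N_h) s_h²/n_h, with W_h = N_h/N and N = 730:
  stratum A: (530/730)²·(1 − 69/530)·22.1²/69 = 3.24539
  stratum B: (150/730)²·(1 − 30/150)·152.1²/30 = 26.0474
  stratum C: (50/730)²·(1 − 4/50)·70.4²/4 = 5.34771
V_st = 34.6405
V_srs = (1 − 103/730)·29249.1/103 = 243.905
Relative efficiency = V_srs / V_st = 243.905/34.6405 = 7.0410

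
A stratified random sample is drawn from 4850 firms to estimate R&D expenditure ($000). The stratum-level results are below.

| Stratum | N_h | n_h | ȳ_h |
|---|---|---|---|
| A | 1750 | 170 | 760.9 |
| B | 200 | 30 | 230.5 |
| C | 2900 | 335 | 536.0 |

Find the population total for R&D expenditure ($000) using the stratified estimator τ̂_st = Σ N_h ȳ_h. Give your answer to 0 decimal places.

τ̂_st ≈ 2932075

τ̂_st = Σ N_h ȳ_h = 1750·760.9 + 200·230.5 + 2900·536.0 = 2932075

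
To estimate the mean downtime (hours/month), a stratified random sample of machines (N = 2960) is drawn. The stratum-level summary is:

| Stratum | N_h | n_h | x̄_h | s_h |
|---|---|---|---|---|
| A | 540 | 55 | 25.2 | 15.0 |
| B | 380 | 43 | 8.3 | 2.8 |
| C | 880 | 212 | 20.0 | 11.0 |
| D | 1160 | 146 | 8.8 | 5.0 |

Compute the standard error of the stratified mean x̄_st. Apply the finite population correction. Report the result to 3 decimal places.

V̂(x̄_st) = Σ W_h² (1 − n_h/N_h) s_h²/n_h, with W_h = N_h/N and N = 2960:
  stratum A: (540/2960)²·(1 − 55/540)·15.0²/55 = 0.122285
  stratum B: (380/2960)²·(1 − 43/380)·2.8²/43 = 0.00266488
  stratum C: (880/2960)²·(1 − 212/880)·11.0²/212 = 0.0382935
  stratum D: (1160/2960)²·(1 − 146/1160)·5.0²/146 = 0.0229879
V̂(x̄_st) = 0.186231
SE(x̄_st) = √0.186231 = 0.431545

SE(x̄_st) ≈ 0.432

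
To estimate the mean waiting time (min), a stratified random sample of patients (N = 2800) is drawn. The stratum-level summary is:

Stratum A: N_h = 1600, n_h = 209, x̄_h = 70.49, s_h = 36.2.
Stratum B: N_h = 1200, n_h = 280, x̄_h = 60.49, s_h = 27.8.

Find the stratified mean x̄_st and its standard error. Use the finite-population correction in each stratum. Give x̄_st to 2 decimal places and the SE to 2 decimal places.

x̄_st = Σ W_h x̄_h = (1600·70.49 + 1200·60.49)/2800 = 66.20429
V̂(x̄_st) = Σ W_h² (1 − n_h/N_h) s_h²/n_h, with W_h = N_h/N and N = 2800:
  stratum A: (1600/2800)²·(1 − 209/1600)·36.2²/209 = 1.77993
  stratum B: (1200/2800)²·(1 − 280/1200)·27.8²/280 = 0.388673
V̂(x̄_st) = 2.1686
SE(x̄_st) = √2.1686 = 1.47262

x̄_st ≈ 66.20, SE ≈ 1.47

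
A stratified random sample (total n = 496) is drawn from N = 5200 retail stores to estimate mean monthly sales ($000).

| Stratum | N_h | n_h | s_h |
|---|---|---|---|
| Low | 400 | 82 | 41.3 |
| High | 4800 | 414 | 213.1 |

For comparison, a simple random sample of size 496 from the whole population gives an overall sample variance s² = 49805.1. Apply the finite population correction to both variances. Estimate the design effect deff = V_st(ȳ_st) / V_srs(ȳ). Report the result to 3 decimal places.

deff ≈ 0.941

V̂(ȳ_st) = Σ W_h² (1 − n_h/N_h) s_h²/n_h, with W_h = N_h/N and N = 5200:
  stratum Low: (400/5200)²·(1 − 82/400)·41.3²/82 = 0.0978513
  stratum High: (4800/5200)²·(1 − 414/4800)·213.1²/414 = 85.4023
V_st = 85.5002
V_srs = (1 − 496/5200)·49805.1/496 = 90.8356
deff = V_st / V_srs = 85.5002/90.8356 = 0.9413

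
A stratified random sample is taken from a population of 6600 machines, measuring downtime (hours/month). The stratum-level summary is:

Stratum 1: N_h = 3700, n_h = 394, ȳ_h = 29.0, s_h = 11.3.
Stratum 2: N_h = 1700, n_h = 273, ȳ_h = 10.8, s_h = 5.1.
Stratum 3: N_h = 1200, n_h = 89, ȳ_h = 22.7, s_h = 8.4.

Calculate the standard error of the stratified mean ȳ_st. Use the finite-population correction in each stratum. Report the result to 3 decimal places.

V̂(ȳ_st) = Σ W_h² (1 − n_h/N_h) s_h²/n_h, with W_h = N_h/N and N = 6600:
  stratum 1: (3700/6600)²·(1 − 394/3700)·11.3²/394 = 0.0910075
  stratum 2: (1700/6600)²·(1 − 273/1700)·5.1²/273 = 0.00530594
  stratum 3: (1200/6600)²·(1 − 89/1200)·8.4²/89 = 0.0242648
V̂(ȳ_st) = 0.120578
SE(ȳ_st) = √0.120578 = 0.347244

SE(ȳ_st) ≈ 0.347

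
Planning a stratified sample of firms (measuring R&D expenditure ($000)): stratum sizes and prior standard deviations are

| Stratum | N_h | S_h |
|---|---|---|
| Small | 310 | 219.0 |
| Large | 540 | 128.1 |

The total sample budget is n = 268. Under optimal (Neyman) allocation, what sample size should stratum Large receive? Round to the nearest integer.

Neyman allocation: n_h = n · N_h S_h / Σ N_i S_i, with n = 268.
  stratum Small: N_h·S_h = 310·219.0 = 67890.00
  stratum Large: N_h·S_h = 540·128.1 = 69174.00
Σ N_h S_h = 137064.00
n for stratum Large = 268·69174.00/137064.00 = 135.255 → 135

135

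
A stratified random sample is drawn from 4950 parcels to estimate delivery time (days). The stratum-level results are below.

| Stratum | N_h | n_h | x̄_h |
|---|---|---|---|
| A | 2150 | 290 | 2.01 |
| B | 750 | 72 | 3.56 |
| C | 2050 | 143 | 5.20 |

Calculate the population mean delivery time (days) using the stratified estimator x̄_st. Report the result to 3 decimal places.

x̄_st ≈ 3.566

N = Σ N_h = 4950. Stratum weights W_h = N_h/N.
x̄_st = (2150·2.01 + 750·3.56 + 2050·5.20) / 4950 = 3.56596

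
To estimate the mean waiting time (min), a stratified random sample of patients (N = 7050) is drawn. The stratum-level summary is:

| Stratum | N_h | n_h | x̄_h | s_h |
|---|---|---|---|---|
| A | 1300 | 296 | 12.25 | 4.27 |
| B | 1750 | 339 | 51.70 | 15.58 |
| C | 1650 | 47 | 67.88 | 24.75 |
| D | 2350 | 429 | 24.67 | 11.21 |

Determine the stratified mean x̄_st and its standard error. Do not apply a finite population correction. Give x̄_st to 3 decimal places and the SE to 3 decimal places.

x̄_st = Σ W_h x̄_h = (1300·12.25 + 1750·51.70 + 1650·67.88 + 2350·24.67)/7050 = 39.20234
V̂(x̄_st) = Σ W_h² s_h²/n_h, with W_h = N_h/N and N = 7050:
  stratum A: (1300/7050)²·4.27²/296 = 0.00209446
  stratum B: (1750/7050)²·15.58²/339 = 0.0441198
  stratum C: (1650/7050)²·24.75²/47 = 0.713908
  stratum D: (2350/7050)²·11.21²/429 = 0.032547
V̂(x̄_st) = 0.792669
SE(x̄_st) = √0.792669 = 0.89032

x̄_st ≈ 39.202, SE ≈ 0.890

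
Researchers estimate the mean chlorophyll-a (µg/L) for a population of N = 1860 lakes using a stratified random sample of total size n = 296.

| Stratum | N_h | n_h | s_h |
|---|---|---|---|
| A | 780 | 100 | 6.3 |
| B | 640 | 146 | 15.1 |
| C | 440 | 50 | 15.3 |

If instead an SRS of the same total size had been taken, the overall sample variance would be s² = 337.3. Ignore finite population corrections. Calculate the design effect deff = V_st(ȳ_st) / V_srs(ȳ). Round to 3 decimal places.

V̂(ȳ_st) = Σ W_h² s_h²/n_h, with W_h = N_h/N and N = 1860:
  stratum A: (780/1860)²·6.3²/100 = 0.0697982
  stratum B: (640/1860)²·15.1²/146 = 0.184899
  stratum C: (440/1860)²·15.3²/50 = 0.261995
V_st = 0.516692
V_srs = s²/n = 337.3/296 = 1.13953
deff = V_st / V_srs = 0.516692/1.13953 = 0.4534

deff ≈ 0.453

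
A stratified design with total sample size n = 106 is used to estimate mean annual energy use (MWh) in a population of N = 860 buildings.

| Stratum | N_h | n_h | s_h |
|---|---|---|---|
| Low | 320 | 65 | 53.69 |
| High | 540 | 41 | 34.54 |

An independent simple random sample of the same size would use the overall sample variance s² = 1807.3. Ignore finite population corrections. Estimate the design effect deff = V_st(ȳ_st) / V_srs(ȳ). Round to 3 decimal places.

deff ≈ 1.033

V̂(ȳ_st) = Σ W_h² s_h²/n_h, with W_h = N_h/N and N = 860:
  stratum Low: (320/860)²·53.69²/65 = 6.14012
  stratum High: (540/860)²·34.54²/41 = 11.4723
V_st = 17.6124
V_srs = s²/n = 1807.3/106 = 17.05
deff = V_st / V_srs = 17.6124/17.05 = 1.0330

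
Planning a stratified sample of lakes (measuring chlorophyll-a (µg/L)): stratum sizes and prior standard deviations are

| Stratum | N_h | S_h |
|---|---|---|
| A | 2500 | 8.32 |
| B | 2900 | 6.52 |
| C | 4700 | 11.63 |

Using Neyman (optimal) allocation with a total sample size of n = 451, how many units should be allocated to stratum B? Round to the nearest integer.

90

Neyman allocation: n_h = n · N_h S_h / Σ N_i S_i, with n = 451.
  stratum A: N_h·S_h = 2500·8.32 = 20800.00
  stratum B: N_h·S_h = 2900·6.52 = 18908.00
  stratum C: N_h·S_h = 4700·11.63 = 54661.00
Σ N_h S_h = 94369.00
n for stratum B = 451·18908.00/94369.00 = 90.363 → 90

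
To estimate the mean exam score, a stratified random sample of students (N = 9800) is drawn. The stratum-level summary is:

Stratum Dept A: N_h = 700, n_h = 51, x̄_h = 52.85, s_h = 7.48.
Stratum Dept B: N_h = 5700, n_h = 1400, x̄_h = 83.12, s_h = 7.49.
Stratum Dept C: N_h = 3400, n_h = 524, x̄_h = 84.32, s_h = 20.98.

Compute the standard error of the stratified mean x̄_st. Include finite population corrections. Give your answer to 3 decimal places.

V̂(x̄_st) = Σ W_h² (1 − n_h/N_h) s_h²/n_h, with W_h = N_h/N and N = 9800:
  stratum Dept A: (700/9800)²·(1 − 51/700)·7.48²/51 = 0.00518948
  stratum Dept B: (5700/9800)²·(1 − 1400/5700)·7.49²/1400 = 0.0102265
  stratum Dept C: (3400/9800)²·(1 − 524/3400)·20.98²/524 = 0.0855254
V̂(x̄_st) = 0.100941
SE(x̄_st) = √0.100941 = 0.317713

SE(x̄_st) ≈ 0.318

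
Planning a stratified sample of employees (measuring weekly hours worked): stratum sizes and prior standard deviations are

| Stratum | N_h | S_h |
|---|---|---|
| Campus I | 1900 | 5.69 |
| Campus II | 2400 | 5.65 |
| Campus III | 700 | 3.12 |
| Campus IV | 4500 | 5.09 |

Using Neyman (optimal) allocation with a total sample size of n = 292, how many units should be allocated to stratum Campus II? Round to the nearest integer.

80

Neyman allocation: n_h = n · N_h S_h / Σ N_i S_i, with n = 292.
  stratum Campus I: N_h·S_h = 1900·5.69 = 10811.00
  stratum Campus II: N_h·S_h = 2400·5.65 = 13560.00
  stratum Campus III: N_h·S_h = 700·3.12 = 2184.00
  stratum Campus IV: N_h·S_h = 4500·5.09 = 22905.00
Σ N_h S_h = 49460.00
n for stratum Campus II = 292·13560.00/49460.00 = 80.055 → 80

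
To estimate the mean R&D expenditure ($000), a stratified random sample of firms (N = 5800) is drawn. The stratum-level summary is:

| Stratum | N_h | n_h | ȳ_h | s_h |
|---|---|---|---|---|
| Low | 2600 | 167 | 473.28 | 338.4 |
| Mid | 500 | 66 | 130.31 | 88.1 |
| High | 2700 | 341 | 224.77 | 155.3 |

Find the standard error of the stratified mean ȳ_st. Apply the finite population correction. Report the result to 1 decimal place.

SE(ȳ_st) ≈ 12.0

V̂(ȳ_st) = Σ W_h² (1 − n_h/N_h) s_h²/n_h, with W_h = N_h/N and N = 5800:
  stratum Low: (2600/5800)²·(1 − 167/2600)·338.4²/167 = 128.945
  stratum Mid: (500/5800)²·(1 − 66/500)·88.1²/66 = 0.758598
  stratum High: (2700/5800)²·(1 − 341/2700)·155.3²/341 = 13.3913
V̂(ȳ_st) = 143.095
SE(ȳ_st) = √143.095 = 11.9622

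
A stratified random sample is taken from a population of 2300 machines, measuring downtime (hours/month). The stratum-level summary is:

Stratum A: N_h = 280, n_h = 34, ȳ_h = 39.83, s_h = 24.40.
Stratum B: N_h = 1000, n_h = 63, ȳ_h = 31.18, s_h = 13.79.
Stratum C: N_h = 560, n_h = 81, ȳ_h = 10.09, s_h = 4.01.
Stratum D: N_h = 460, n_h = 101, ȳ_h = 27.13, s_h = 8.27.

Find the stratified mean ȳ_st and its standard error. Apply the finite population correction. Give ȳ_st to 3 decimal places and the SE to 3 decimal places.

ȳ_st ≈ 26.288, SE ≈ 0.891

ȳ_st = Σ W_h ȳ_h = (280·39.83 + 1000·31.18 + 560·10.09 + 460·27.13)/2300 = 26.28809
V̂(ȳ_st) = Σ W_h² (1 − n_h/N_h) s_h²/n_h, with W_h = N_h/N and N = 2300:
  stratum A: (280/2300)²·(1 − 34/280)·24.40²/34 = 0.228002
  stratum B: (1000/2300)²·(1 − 63/1000)·13.79²/63 = 0.534653
  stratum C: (560/2300)²·(1 − 81/560)·4.01²/81 = 0.0100663
  stratum D: (460/2300)²·(1 − 101/460)·8.27²/101 = 0.0211391
V̂(ȳ_st) = 0.79386
SE(ȳ_st) = √0.79386 = 0.890988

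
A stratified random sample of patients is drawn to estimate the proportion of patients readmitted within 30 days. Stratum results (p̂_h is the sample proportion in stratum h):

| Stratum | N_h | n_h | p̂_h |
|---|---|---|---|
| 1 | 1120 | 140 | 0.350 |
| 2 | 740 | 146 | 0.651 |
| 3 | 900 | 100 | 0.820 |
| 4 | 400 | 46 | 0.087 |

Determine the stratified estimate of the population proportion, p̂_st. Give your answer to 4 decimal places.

p̂_st ≈ 0.5211

N = 3160; stratum weights W_h = N_h/N.
p̂_st = Σ W_h p̂_h = (1120·0.350 + 740·0.651 + 900·0.820 + 400·0.087)/3160 = 0.52106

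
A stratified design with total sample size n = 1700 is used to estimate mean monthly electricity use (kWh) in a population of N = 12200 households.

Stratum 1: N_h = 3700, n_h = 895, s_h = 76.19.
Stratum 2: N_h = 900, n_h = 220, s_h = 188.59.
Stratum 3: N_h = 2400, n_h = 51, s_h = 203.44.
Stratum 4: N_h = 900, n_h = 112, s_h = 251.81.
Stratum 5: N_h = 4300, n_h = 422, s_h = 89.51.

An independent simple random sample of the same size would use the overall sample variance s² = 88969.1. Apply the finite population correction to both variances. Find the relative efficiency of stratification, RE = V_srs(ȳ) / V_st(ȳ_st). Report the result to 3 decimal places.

V̂(ȳ_st) = Σ W_h² (1 − n_h/N_h) s_h²/n_h, with W_h = N_h/N and N = 12200:
  stratum 1: (3700/12200)²·(1 − 895/3700)·76.19²/895 = 0.45226
  stratum 2: (900/12200)²·(1 − 220/900)·188.59²/220 = 0.664732
  stratum 3: (2400/12200)²·(1 − 51/2400)·203.44²/51 = 30.7381
  stratum 4: (900/12200)²·(1 − 112/900)·251.81²/112 = 2.6976
  stratum 5: (4300/12200)²·(1 − 422/4300)·89.51²/422 = 2.1271
V_st = 36.6798
V_srs = (1 − 1700/12200)·88969.1/1700 = 45.0422
Relative efficiency = V_srs / V_st = 45.0422/36.6798 = 1.2280

RE ≈ 1.228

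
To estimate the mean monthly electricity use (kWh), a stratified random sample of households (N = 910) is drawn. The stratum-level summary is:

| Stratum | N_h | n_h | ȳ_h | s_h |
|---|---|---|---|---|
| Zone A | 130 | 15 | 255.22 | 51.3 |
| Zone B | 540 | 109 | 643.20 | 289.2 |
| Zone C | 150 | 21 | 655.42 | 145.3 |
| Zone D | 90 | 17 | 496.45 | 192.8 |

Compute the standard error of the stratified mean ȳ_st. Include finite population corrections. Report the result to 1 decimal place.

V̂(ȳ_st) = Σ W_h² (1 − n_h/N_h) s_h²/n_h, with W_h = N_h/N and N = 910:
  stratum Zone A: (130/910)²·(1 − 15/130)·51.3²/15 = 3.16739
  stratum Zone B: (540/910)²·(1 − 109/540)·289.2²/109 = 215.654
  stratum Zone C: (150/910)²·(1 − 21/150)·145.3²/21 = 23.4915
  stratum Zone D: (90/910)²·(1 − 17/90)·192.8²/17 = 17.3479
V̂(ȳ_st) = 259.661
SE(ȳ_st) = √259.661 = 16.114

SE(ȳ_st) ≈ 16.1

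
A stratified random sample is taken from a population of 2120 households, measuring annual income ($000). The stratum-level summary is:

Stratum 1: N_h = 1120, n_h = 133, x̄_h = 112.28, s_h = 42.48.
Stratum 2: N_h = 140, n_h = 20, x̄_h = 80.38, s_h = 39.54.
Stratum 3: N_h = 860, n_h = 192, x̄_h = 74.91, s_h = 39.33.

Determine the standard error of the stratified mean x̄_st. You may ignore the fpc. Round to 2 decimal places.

V̂(x̄_st) = Σ W_h² s_h²/n_h, with W_h = N_h/N and N = 2120:
  stratum 1: (1120/2120)²·42.48²/133 = 3.78688
  stratum 2: (140/2120)²·39.54²/20 = 0.340901
  stratum 3: (860/2120)²·39.33²/192 = 1.32578
V̂(x̄_st) = 5.45356
SE(x̄_st) = √5.45356 = 2.33529

SE(x̄_st) ≈ 2.34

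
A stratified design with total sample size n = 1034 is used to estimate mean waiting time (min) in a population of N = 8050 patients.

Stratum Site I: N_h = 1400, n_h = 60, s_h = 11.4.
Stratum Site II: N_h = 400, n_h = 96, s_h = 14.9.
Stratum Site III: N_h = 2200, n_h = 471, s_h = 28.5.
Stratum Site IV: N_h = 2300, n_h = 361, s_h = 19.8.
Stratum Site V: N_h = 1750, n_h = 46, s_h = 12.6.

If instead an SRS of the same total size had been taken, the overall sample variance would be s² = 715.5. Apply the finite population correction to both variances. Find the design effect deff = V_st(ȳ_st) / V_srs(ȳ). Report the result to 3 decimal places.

V̂(ȳ_st) = Σ W_h² (1 − n_h/N_h) s_h²/n_h, with W_h = N_h/N and N = 8050:
  stratum Site I: (1400/8050)²·(1 − 60/1400)·11.4²/60 = 0.0627046
  stratum Site II: (400/8050)²·(1 − 96/400)·14.9²/96 = 0.00433953
  stratum Site III: (2200/8050)²·(1 − 471/2200)·28.5²/471 = 0.101227
  stratum Site IV: (2300/8050)²·(1 − 361/2300)·19.8²/361 = 0.0747372
  stratum Site V: (1750/8050)²·(1 − 46/1750)·12.6²/46 = 0.158818
V_st = 0.401826
V_srs = (1 − 1034/8050)·715.5/1034 = 0.603091
deff = V_st / V_srs = 0.401826/0.603091 = 0.6663

deff ≈ 0.666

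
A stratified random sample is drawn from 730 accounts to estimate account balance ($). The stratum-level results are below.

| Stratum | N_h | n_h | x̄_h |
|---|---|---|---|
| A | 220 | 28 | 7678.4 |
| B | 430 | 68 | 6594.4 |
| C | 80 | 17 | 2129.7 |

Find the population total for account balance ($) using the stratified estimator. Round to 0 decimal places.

τ̂_st ≈ 4695216

τ̂_st = Σ N_h x̄_h = 220·7678.4 + 430·6594.4 + 80·2129.7 = 4695216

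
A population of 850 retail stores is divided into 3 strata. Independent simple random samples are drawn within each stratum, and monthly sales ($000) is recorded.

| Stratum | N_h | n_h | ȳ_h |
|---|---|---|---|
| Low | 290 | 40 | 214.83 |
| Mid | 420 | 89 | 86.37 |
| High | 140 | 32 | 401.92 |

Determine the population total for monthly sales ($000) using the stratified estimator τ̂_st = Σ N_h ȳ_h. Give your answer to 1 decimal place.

τ̂_st = Σ N_h ȳ_h = 290·214.83 + 420·86.37 + 140·401.92 = 154844.9

τ̂_st ≈ 154844.9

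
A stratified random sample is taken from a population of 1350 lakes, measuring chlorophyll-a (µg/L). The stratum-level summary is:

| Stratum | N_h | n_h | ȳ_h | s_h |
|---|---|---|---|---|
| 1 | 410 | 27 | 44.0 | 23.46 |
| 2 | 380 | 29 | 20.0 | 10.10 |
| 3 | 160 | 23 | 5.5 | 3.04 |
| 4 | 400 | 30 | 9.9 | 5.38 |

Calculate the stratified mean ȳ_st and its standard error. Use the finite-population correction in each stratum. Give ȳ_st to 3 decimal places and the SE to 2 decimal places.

ȳ_st = Σ W_h ȳ_h = (410·44.0 + 380·20.0 + 160·5.5 + 400·9.9)/1350 = 22.57778
V̂(ȳ_st) = Σ W_h² (1 − n_h/N_h) s_h²/n_h, with W_h = N_h/N and N = 1350:
  stratum 1: (410/1350)²·(1 − 27/410)·23.46²/27 = 1.75633
  stratum 2: (380/1350)²·(1 − 29/380)·10.10²/29 = 0.257435
  stratum 3: (160/1350)²·(1 − 23/160)·3.04²/23 = 0.00483273
  stratum 4: (400/1350)²·(1 − 30/400)·5.38²/30 = 0.0783497
V̂(ȳ_st) = 2.09695
SE(ȳ_st) = √2.09695 = 1.44809

ȳ_st ≈ 22.578, SE ≈ 1.45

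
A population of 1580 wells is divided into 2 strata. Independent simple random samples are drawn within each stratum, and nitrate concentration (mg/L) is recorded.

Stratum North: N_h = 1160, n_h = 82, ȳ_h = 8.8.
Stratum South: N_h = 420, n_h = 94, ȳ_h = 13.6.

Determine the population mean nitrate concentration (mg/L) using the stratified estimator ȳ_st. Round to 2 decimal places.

ȳ_st ≈ 10.08

N = Σ N_h = 1580. Stratum weights W_h = N_h/N.
ȳ_st = (1160·8.8 + 420·13.6) / 1580 = 10.0759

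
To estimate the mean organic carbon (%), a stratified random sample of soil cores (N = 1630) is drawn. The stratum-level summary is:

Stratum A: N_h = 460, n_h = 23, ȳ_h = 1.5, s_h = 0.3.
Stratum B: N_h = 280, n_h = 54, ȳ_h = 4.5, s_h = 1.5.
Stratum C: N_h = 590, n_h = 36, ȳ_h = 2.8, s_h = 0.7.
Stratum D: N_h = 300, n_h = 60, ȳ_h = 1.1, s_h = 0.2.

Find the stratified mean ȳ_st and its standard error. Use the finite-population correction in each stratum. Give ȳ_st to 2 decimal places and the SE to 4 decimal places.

ȳ_st ≈ 2.41, SE ≈ 0.0546

ȳ_st = Σ W_h ȳ_h = (460·1.5 + 280·4.5 + 590·2.8 + 300·1.1)/1630 = 2.41227
V̂(ȳ_st) = Σ W_h² (1 − n_h/N_h) s_h²/n_h, with W_h = N_h/N and N = 1630:
  stratum A: (460/1630)²·(1 − 23/460)·0.3²/23 = 0.000296059
  stratum B: (280/1630)²·(1 − 54/280)·1.5²/54 = 0.000992385
  stratum C: (590/1630)²·(1 − 36/590)·0.7²/36 = 0.00167448
  stratum D: (300/1630)²·(1 − 60/300)·0.2²/60 = 1.80662e-05
V̂(ȳ_st) = 0.00298099
SE(ȳ_st) = √0.00298099 = 0.0545985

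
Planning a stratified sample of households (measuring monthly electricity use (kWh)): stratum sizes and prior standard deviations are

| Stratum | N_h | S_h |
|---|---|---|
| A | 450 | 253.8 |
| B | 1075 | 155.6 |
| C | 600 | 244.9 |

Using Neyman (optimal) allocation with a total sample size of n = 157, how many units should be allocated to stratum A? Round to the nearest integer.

Neyman allocation: n_h = n · N_h S_h / Σ N_i S_i, with n = 157.
  stratum A: N_h·S_h = 450·253.8 = 114210.00
  stratum B: N_h·S_h = 1075·155.6 = 167270.00
  stratum C: N_h·S_h = 600·244.9 = 146940.00
Σ N_h S_h = 428420.00
n for stratum A = 157·114210.00/428420.00 = 41.854 → 42

42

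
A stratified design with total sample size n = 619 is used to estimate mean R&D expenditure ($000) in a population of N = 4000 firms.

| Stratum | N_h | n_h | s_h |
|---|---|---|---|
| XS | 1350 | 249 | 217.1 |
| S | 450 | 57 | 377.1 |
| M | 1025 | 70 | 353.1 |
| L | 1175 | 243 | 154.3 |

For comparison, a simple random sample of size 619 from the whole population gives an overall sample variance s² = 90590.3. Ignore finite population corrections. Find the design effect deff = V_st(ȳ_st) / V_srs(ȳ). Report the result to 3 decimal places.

deff ≈ 1.220

V̂(ȳ_st) = Σ W_h² s_h²/n_h, with W_h = N_h/N and N = 4000:
  stratum XS: (1350/4000)²·217.1²/249 = 21.5609
  stratum S: (450/4000)²·377.1²/57 = 31.575
  stratum M: (1025/4000)²·353.1²/70 = 116.957
  stratum L: (1175/4000)²·154.3²/243 = 8.45437
V_st = 178.547
V_srs = s²/n = 90590.3/619 = 146.349
deff = V_st / V_srs = 178.547/146.349 = 1.2200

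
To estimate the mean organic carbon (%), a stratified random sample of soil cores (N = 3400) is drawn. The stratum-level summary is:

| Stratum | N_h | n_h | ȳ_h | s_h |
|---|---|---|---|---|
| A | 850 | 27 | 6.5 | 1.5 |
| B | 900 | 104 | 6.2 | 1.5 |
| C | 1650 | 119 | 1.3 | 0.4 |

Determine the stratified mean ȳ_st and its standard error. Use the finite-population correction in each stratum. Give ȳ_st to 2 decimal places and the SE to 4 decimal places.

ȳ_st ≈ 3.90, SE ≈ 0.0817

ȳ_st = Σ W_h ȳ_h = (850·6.5 + 900·6.2 + 1650·1.3)/3400 = 3.89706
V̂(ȳ_st) = Σ W_h² (1 − n_h/N_h) s_h²/n_h, with W_h = N_h/N and N = 3400:
  stratum A: (850/3400)²·(1 − 27/850)·1.5²/27 = 0.00504289
  stratum B: (900/3400)²·(1 − 104/900)·1.5²/104 = 0.00134075
  stratum C: (1650/3400)²·(1 − 119/1650)·0.4²/119 = 0.000293815
V̂(ȳ_st) = 0.00667745
SE(ȳ_st) = √0.00667745 = 0.0817157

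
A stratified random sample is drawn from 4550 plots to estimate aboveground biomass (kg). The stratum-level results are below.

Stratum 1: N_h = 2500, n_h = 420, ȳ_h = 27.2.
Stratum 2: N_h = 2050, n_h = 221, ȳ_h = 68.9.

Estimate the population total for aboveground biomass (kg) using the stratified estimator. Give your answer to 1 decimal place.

τ̂_st = Σ N_h ȳ_h = 2500·27.2 + 2050·68.9 = 209245.0

τ̂_st ≈ 209245.0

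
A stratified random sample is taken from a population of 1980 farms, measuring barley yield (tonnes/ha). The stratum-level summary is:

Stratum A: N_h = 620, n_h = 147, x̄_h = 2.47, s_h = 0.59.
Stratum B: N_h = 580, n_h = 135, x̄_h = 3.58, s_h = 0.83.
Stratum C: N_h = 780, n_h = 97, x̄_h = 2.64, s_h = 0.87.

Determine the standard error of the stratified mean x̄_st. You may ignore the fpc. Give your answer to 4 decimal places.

V̂(x̄_st) = Σ W_h² s_h²/n_h, with W_h = N_h/N and N = 1980:
  stratum A: (620/1980)²·0.59²/147 = 0.000232188
  stratum B: (580/1980)²·0.83²/135 = 0.000437873
  stratum C: (780/1980)²·0.87²/97 = 0.00121095
V̂(x̄_st) = 0.00188101
SE(x̄_st) = √0.00188101 = 0.0433706

SE(x̄_st) ≈ 0.0434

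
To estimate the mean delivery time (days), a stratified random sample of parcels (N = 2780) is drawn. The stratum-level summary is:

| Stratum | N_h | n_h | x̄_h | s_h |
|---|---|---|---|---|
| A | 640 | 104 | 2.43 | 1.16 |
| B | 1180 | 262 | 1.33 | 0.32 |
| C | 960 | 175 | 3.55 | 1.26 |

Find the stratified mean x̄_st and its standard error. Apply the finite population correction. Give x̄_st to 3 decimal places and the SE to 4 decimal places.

x̄_st ≈ 2.350, SE ≈ 0.0389

x̄_st = Σ W_h x̄_h = (640·2.43 + 1180·1.33 + 960·3.55)/2780 = 2.34986
V̂(x̄_st) = Σ W_h² (1 − n_h/N_h) s_h²/n_h, with W_h = N_h/N and N = 2780:
  stratum A: (640/2780)²·(1 − 104/640)·1.16²/104 = 0.000574299
  stratum B: (1180/2780)²·(1 − 262/1180)·0.32²/262 = 5.47815e-05
  stratum C: (960/2780)²·(1 − 175/960)·1.26²/175 = 0.000884615
V̂(x̄_st) = 0.0015137
SE(x̄_st) = √0.0015137 = 0.0389062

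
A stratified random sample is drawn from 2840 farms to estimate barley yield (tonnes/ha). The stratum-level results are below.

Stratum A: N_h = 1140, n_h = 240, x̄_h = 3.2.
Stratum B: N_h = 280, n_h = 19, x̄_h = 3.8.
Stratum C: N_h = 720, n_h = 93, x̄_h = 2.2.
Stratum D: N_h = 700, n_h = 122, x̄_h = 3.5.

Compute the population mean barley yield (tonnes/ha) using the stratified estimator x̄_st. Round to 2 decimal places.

x̄_st ≈ 3.08

N = Σ N_h = 2840. Stratum weights W_h = N_h/N.
x̄_st = (1140·3.2 + 280·3.8 + 720·2.2 + 700·3.5) / 2840 = 3.0796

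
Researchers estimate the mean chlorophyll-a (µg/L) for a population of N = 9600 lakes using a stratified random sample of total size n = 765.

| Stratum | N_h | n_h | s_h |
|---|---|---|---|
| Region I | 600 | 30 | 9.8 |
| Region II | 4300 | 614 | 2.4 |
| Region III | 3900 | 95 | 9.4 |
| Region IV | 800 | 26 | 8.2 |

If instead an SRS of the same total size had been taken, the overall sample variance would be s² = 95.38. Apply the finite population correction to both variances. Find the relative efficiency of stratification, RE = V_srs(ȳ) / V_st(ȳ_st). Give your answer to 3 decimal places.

RE ≈ 0.635

V̂(ȳ_st) = Σ W_h² (1 − n_h/N_h) s_h²/n_h, with W_h = N_h/N and N = 9600:
  stratum Region I: (600/9600)²·(1 − 30/600)·9.8²/30 = 0.0118799
  stratum Region II: (4300/9600)²·(1 − 614/4300)·2.4²/614 = 0.00161338
  stratum Region III: (3900/9600)²·(1 − 95/3900)·9.4²/95 = 0.149765
  stratum Region IV: (800/9600)²·(1 − 26/800)·8.2²/26 = 0.0173757
V_st = 0.180634
V_srs = (1 − 765/9600)·95.38/765 = 0.114744
Relative efficiency = V_srs / V_st = 0.114744/0.180634 = 0.6352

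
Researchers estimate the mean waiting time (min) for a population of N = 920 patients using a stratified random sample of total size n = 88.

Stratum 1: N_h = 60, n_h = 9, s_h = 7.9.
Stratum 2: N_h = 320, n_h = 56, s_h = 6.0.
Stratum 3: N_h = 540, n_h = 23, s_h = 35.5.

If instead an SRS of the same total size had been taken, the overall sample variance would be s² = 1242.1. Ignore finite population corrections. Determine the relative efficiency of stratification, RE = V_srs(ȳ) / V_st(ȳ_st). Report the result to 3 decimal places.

V̂(ȳ_st) = Σ W_h² s_h²/n_h, with W_h = N_h/N and N = 920:
  stratum 1: (60/920)²·7.9²/9 = 0.0294943
  stratum 2: (320/920)²·6.0²/56 = 0.0777748
  stratum 3: (540/920)²·35.5²/23 = 18.8773
V_st = 18.9846
V_srs = s²/n = 1242.1/88 = 14.1148
Relative efficiency = V_srs / V_st = 14.1148/18.9846 = 0.7435

RE ≈ 0.743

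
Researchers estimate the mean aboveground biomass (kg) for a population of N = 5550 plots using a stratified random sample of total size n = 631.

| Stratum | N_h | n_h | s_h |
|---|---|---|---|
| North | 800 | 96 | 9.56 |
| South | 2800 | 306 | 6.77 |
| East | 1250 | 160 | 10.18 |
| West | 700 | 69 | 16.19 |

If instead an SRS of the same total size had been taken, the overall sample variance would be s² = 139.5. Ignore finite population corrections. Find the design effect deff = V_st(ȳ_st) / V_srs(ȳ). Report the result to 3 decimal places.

V̂(ȳ_st) = Σ W_h² s_h²/n_h, with W_h = N_h/N and N = 5550:
  stratum North: (800/5550)²·9.56²/96 = 0.0197806
  stratum South: (2800/5550)²·6.77²/306 = 0.0381229
  stratum East: (1250/5550)²·10.18²/160 = 0.0328556
  stratum West: (700/5550)²·16.19²/69 = 0.0604303
V_st = 0.151189
V_srs = s²/n = 139.5/631 = 0.221078
deff = V_st / V_srs = 0.151189/0.221078 = 0.6839

deff ≈ 0.684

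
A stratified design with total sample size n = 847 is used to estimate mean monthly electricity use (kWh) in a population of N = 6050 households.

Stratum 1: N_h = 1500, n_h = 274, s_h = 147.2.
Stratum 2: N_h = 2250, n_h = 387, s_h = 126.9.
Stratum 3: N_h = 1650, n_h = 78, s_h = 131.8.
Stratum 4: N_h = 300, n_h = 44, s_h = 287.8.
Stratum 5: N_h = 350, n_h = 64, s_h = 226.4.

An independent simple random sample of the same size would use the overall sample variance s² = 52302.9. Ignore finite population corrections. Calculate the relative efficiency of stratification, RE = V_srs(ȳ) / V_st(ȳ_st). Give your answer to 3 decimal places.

V̂(ȳ_st) = Σ W_h² s_h²/n_h, with W_h = N_h/N and N = 6050:
  stratum 1: (1500/6050)²·147.2²/274 = 4.86113
  stratum 2: (2250/6050)²·126.9²/387 = 5.75528
  stratum 3: (1650/6050)²·131.8²/78 = 16.5651
  stratum 4: (300/6050)²·287.8²/44 = 4.62872
  stratum 5: (350/6050)²·226.4²/64 = 2.68039
V_st = 34.4906
V_srs = s²/n = 52302.9/847 = 61.7508
Relative efficiency = V_srs / V_st = 61.7508/34.4906 = 1.7904

RE ≈ 1.790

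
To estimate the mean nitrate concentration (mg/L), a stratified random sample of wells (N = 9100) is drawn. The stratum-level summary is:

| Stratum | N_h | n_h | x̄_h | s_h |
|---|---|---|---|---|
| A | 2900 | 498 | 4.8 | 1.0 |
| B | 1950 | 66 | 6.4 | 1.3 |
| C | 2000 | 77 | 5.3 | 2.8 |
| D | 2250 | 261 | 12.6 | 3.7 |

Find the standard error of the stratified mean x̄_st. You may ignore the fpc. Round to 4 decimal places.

SE(x̄_st) ≈ 0.0975

V̂(x̄_st) = Σ W_h² s_h²/n_h, with W_h = N_h/N and N = 9100:
  stratum A: (2900/9100)²·1.0²/498 = 0.000203931
  stratum B: (1950/9100)²·1.3²/66 = 0.00117579
  stratum C: (2000/9100)²·2.8²/77 = 0.00491816
  stratum D: (2250/9100)²·3.7²/261 = 0.0032066
V̂(x̄_st) = 0.00950448
SE(x̄_st) = √0.00950448 = 0.0974909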